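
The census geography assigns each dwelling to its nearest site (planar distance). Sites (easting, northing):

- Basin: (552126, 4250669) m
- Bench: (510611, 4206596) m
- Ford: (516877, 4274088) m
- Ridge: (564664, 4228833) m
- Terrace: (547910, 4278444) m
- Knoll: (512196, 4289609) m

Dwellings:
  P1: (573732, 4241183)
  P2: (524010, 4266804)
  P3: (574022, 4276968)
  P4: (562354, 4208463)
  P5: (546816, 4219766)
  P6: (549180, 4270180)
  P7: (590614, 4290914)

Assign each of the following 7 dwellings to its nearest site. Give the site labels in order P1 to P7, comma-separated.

P1 → Ridge (d²=234751124.00)
P2 → Ford (d²=103936345.00)
P3 → Terrace (d²=684015120.00)
P4 → Ridge (d²=420273000.00)
P5 → Ridge (d²=400761593.00)
P6 → Terrace (d²=69906596.00)
P7 → Terrace (d²=1979132516.00)

Ridge, Ford, Terrace, Ridge, Ridge, Terrace, Terrace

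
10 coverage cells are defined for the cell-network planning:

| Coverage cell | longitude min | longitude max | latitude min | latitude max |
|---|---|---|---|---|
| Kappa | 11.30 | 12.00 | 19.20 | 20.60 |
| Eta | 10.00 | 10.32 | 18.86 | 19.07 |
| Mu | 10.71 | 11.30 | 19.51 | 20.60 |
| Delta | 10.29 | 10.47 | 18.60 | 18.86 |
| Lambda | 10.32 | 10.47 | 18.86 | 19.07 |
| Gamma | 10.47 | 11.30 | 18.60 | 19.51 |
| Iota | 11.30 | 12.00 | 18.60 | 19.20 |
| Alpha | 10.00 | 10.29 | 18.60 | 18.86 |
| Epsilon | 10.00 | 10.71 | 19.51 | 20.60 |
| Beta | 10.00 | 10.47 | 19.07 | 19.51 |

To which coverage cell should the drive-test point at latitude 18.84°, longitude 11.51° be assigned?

The point has longitude = 11.51 and latitude = 18.84.
Only Iota satisfies 11.30 ≤ longitude ≤ 12.00 and 18.60 ≤ latitude ≤ 19.20.

Iota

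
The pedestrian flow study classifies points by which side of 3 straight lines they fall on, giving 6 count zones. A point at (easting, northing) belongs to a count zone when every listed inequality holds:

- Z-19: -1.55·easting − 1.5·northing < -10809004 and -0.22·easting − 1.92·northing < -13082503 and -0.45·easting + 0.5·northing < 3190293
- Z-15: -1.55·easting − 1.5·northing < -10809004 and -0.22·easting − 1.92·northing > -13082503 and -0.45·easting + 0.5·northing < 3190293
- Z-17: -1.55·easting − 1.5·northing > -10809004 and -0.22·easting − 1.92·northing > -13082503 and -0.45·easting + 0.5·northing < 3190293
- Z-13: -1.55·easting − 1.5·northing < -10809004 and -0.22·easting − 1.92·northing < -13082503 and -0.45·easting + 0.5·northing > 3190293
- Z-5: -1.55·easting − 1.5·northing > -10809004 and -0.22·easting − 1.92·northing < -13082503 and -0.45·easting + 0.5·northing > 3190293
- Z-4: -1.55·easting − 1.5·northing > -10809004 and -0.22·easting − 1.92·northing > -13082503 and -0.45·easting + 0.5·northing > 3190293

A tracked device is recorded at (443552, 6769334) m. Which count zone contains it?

Z-19

-1.55·443552 − 1.5·6769334 = -10841506.600, which is < -10809004
-0.22·443552 − 1.92·6769334 = -13094702.720, which is < -13082503
-0.45·443552 + 0.5·6769334 = 3185068.600, which is < 3190293
This sign pattern matches Z-19.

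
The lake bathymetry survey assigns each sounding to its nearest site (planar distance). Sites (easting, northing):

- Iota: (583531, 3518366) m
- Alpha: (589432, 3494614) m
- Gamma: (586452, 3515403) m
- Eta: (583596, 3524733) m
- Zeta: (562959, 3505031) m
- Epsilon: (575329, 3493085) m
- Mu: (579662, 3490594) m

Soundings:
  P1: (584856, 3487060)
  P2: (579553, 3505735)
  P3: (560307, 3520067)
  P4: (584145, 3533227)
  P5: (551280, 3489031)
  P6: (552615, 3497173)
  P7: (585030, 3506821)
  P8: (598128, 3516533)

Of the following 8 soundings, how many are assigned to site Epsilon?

0

P1 → Mu
P2 → Gamma
P3 → Zeta
P4 → Eta
P5 → Zeta
P6 → Zeta
P7 → Gamma
P8 → Gamma
0 of the 8 go to Epsilon.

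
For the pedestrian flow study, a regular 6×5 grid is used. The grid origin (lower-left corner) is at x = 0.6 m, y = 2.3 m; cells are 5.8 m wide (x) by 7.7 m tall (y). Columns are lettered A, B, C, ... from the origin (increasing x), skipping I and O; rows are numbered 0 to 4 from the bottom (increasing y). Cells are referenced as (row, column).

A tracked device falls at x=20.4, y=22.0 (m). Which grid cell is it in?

(2, D)

Column index: ⌊(20.4 − 0.6) / 5.8⌋ = ⌊3.414⌋ = 3 → column D
Row offset from origin: ⌊(22.0 − 2.3) / 7.7⌋ = ⌊2.558⌋ = 2 → row 2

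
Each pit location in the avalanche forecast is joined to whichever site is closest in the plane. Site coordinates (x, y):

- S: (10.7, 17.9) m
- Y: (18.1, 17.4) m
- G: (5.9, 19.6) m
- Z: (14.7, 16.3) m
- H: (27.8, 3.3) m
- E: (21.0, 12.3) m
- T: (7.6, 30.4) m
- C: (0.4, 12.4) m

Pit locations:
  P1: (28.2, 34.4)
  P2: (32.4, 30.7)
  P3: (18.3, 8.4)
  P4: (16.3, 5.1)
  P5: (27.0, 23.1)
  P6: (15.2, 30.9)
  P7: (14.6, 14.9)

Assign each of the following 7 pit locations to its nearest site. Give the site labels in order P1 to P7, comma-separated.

Y, Y, E, E, Y, T, Z

P1 → Y (d²=391.01)
P2 → Y (d²=381.38)
P3 → E (d²=22.50)
P4 → E (d²=73.93)
P5 → Y (d²=111.70)
P6 → T (d²=58.01)
P7 → Z (d²=1.97)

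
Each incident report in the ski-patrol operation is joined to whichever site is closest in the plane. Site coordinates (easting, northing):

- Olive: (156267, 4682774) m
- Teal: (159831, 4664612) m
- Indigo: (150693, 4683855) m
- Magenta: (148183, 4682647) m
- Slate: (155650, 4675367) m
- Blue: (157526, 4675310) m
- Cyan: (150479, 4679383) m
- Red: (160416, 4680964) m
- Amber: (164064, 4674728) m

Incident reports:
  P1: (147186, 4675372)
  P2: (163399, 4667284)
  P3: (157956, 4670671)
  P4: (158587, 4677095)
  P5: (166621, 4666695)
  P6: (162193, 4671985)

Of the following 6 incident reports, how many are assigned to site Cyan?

1

P1 → Cyan
P2 → Teal
P3 → Blue
P4 → Blue
P5 → Teal
P6 → Amber
1 of the 6 goes to Cyan.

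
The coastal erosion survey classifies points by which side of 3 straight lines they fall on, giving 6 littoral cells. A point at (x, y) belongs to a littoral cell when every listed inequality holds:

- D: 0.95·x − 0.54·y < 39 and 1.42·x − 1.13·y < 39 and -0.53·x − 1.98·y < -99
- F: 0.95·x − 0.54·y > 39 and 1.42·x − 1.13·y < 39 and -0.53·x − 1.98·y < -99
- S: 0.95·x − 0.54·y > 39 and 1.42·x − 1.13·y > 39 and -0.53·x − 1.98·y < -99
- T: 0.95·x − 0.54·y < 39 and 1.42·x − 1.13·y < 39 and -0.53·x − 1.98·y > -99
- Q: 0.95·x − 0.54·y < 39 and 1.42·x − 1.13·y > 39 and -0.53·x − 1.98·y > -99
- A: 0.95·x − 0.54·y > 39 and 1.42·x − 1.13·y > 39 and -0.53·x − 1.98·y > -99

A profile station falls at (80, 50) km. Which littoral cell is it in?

0.95·80 − 0.54·50 = 49.000, which is > 39
1.42·80 − 1.13·50 = 57.100, which is > 39
-0.53·80 − 1.98·50 = -141.400, which is < -99
This sign pattern matches S.

S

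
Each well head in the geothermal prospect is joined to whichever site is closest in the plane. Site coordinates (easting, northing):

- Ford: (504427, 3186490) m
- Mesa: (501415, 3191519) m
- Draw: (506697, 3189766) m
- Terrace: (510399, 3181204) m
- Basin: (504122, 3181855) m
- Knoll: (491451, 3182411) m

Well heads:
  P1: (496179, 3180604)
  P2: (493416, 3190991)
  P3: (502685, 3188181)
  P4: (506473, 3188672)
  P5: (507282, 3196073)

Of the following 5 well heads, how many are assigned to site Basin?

0

P1 → Knoll
P2 → Mesa
P3 → Ford
P4 → Draw
P5 → Draw
0 of the 5 go to Basin.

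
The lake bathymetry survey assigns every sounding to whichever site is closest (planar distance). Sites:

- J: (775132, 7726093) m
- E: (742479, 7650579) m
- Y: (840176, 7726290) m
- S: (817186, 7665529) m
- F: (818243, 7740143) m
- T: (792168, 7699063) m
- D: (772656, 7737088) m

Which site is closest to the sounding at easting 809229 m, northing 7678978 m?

S

Squared distances to each site:
J: 3382428634.000; E: 5262065701.000; Y: 3196142153.000; S: 244189450.000; F: 3822409421.000; T: 694484946.000; D: 4714356429.000.
Minimum at S.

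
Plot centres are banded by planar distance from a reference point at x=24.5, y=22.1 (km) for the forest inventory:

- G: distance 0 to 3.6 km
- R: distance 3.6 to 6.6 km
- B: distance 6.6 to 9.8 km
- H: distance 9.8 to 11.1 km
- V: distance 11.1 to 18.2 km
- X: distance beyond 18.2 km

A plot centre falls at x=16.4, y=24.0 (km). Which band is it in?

Distance = √((16.4−24.5)² + (24.0−22.1)²) = √(65.610 + 3.610) = 8.320 km.
6.6 ≤ 8.320 < 9.8 → B.

B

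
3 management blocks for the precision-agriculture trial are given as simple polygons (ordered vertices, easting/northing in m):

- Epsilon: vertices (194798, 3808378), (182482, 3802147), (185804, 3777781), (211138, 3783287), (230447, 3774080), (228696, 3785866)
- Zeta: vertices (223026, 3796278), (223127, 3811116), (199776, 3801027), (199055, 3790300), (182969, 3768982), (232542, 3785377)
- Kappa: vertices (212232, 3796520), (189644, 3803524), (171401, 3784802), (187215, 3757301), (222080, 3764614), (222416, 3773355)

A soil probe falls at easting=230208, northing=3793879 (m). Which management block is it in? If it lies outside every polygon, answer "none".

Cast a ray rightward from (230208, 3793879). For each polygon, the edges (by vertex number in listed order) whose endpoints lie on opposite sides of northing = 3793879, where each meets that height, and whether that is right or left of the point:
Epsilon: 2–3 at easting≈183609.2 (left), 6–1 at easting≈216630.2 (left) → 0 crossings.
Zeta: 3–4 at easting≈199295.6 (left), 6–1 at easting≈225120.2 (left) → 0 crossings.
Kappa: 2–3 at easting≈180245.8 (left), 6–1 at easting≈213393.1 (left) → 0 crossings.
All counts are even, so the point lies outside every listed polygon.

none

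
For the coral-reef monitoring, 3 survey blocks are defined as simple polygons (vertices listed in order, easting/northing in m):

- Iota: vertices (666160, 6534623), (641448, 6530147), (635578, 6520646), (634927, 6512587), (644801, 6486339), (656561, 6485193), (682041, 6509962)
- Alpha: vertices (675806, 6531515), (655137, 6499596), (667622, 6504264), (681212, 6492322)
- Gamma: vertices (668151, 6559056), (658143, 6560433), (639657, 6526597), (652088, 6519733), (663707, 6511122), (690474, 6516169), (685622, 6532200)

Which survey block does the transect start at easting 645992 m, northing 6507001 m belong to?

Iota

Cast a ray rightward from (645992, 6507001). For each polygon, the edges (by vertex number in listed order) whose endpoints lie on opposite sides of northing = 6507001, where each meets that height, and whether that is right or left of the point:
Iota: 4–5 at easting≈637028.3 (left), 6–7 at easting≈678995.0 (right) → 1 crossing.
Alpha: 1–2 at easting≈659932.1 (right), 4–1 at easting≈679187.3 (right) → 2 crossings.
Gamma: no edge straddles that height → 0 crossings.
Only Iota has an odd count, so the point is inside Iota.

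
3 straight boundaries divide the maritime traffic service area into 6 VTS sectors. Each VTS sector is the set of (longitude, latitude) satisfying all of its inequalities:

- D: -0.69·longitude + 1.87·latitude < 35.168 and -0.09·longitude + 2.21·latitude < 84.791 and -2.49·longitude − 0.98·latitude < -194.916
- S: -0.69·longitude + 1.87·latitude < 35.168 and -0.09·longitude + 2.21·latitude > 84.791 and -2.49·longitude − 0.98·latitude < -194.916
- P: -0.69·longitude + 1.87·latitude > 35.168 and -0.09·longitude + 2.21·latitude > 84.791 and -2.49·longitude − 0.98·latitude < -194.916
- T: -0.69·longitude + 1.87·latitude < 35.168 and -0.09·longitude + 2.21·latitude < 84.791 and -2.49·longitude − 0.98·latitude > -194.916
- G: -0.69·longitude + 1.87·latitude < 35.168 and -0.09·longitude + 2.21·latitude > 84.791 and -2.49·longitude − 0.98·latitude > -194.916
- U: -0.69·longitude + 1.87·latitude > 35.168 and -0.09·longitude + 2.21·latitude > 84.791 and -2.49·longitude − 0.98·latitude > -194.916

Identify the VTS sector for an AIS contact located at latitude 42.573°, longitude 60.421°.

U

-0.69·60.421 + 1.87·42.573 = 37.921, which is > 35.168
-0.09·60.421 + 2.21·42.573 = 88.648, which is > 84.791
-2.49·60.421 − 0.98·42.573 = -192.170, which is > -194.916
This sign pattern matches U.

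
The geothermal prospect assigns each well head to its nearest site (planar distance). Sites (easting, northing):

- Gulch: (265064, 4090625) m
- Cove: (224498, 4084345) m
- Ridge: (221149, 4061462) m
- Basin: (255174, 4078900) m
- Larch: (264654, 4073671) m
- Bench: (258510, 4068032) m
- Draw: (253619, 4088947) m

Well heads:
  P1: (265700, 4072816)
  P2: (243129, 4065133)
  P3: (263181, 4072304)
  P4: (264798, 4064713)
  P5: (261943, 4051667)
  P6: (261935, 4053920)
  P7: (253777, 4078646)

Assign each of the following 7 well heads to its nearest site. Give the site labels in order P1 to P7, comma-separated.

P1 → Larch (d²=1825141.00)
P2 → Bench (d²=244979362.00)
P3 → Larch (d²=4038418.00)
P4 → Bench (d²=50554705.00)
P5 → Bench (d²=279598714.00)
P6 → Bench (d²=210879169.00)
P7 → Basin (d²=2016125.00)

Larch, Bench, Larch, Bench, Bench, Bench, Basin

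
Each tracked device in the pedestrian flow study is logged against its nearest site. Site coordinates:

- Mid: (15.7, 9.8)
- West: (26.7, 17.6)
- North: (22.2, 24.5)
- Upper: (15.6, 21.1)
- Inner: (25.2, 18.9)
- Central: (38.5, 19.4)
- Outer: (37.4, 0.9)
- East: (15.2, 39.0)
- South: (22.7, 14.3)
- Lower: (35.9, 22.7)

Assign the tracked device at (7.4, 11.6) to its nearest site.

Mid

Squared distances to each site:
Mid: 72.130; West: 408.490; North: 385.450; Upper: 157.490; Inner: 370.130; Central: 1028.050; Outer: 1014.490; East: 811.600; South: 241.380; Lower: 935.460.
Minimum at Mid.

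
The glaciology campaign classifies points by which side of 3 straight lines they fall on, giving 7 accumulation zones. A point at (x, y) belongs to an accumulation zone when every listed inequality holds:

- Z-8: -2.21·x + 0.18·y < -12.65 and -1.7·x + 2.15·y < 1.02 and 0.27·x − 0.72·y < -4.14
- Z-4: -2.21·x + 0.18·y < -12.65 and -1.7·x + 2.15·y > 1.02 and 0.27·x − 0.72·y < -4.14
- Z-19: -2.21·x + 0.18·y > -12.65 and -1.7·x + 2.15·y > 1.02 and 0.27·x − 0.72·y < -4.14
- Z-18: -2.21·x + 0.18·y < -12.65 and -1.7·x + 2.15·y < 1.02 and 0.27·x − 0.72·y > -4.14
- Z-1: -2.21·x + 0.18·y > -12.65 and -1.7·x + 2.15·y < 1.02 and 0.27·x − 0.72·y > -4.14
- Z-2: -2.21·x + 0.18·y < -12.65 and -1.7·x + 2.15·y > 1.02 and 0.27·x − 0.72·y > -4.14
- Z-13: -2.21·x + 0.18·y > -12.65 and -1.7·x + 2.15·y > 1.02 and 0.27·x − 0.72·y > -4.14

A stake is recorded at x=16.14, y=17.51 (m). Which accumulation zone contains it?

-2.21·16.14 + 0.18·17.51 = -32.518, which is < -12.65
-1.7·16.14 + 2.15·17.51 = 10.209, which is > 1.02
0.27·16.14 − 0.72·17.51 = -8.249, which is < -4.14
This sign pattern matches Z-4.

Z-4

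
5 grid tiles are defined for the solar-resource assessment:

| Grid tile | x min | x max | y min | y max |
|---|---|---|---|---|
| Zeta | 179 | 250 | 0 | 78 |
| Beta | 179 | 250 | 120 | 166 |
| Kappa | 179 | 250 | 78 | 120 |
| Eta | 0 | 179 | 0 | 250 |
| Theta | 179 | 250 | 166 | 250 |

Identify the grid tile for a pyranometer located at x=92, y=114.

The point has x = 92 and y = 114.
Only Eta satisfies 0 ≤ x ≤ 179 and 0 ≤ y ≤ 250.

Eta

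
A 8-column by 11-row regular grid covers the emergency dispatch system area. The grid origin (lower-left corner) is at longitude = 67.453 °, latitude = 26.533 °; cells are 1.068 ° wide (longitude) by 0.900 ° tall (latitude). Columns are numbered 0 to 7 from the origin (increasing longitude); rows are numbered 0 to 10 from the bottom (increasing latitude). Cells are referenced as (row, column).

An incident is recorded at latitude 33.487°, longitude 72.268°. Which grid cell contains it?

Column index: ⌊(72.268 − 67.453) / 1.068⌋ = ⌊4.508⌋ = 4
Row offset from origin: ⌊(33.487 − 26.533) / 0.900⌋ = ⌊7.727⌋ = 7 → row 7

(7, 4)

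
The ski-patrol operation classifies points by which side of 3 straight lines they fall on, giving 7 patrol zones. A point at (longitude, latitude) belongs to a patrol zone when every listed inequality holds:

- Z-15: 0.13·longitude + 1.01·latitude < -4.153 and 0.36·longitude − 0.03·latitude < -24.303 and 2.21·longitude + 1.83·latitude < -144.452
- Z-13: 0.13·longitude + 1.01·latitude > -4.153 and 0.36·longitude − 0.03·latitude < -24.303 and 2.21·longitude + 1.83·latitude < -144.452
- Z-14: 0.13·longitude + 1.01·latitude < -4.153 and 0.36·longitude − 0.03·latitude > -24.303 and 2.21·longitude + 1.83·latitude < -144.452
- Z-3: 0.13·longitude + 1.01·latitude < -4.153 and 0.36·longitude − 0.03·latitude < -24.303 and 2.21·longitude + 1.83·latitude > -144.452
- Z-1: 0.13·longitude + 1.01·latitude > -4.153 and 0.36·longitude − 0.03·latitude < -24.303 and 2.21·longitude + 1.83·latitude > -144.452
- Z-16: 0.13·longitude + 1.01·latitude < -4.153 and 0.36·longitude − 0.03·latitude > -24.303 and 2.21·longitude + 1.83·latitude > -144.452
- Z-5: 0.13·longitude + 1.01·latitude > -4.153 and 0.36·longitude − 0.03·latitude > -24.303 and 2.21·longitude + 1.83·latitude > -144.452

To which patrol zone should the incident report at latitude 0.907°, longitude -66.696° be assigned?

0.13·-66.696 + 1.01·0.907 = -7.754, which is < -4.153
0.36·-66.696 − 0.03·0.907 = -24.038, which is > -24.303
2.21·-66.696 + 1.83·0.907 = -145.738, which is < -144.452
This sign pattern matches Z-14.

Z-14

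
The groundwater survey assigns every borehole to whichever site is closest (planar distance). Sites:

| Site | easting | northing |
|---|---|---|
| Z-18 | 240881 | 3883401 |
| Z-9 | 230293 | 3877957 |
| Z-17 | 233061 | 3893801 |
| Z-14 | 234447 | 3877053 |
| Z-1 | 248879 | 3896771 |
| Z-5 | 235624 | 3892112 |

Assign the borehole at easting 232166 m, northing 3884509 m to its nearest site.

Z-9

Squared distances to each site:
Z-18: 77178889.000; Z-9: 46436833.000; Z-17: 87142289.000; Z-14: 60794897.000; Z-1: 429681013.000; Z-5: 69763373.000.
Minimum at Z-9.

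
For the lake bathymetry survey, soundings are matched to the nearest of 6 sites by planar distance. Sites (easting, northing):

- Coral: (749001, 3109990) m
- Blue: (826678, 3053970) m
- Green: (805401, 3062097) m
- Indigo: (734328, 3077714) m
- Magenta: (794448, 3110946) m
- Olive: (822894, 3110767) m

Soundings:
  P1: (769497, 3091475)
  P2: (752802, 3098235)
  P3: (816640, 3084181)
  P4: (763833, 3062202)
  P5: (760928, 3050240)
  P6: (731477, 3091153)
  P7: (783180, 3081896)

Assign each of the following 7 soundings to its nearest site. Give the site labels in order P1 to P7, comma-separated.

Coral, Coral, Green, Indigo, Indigo, Indigo, Green

P1 → Coral (d²=762891241.00)
P2 → Coral (d²=152627626.00)
P3 → Green (d²=614018177.00)
P4 → Indigo (d²=1111167169.00)
P5 → Indigo (d²=1462380676.00)
P6 → Indigo (d²=188734922.00)
P7 → Green (d²=885773242.00)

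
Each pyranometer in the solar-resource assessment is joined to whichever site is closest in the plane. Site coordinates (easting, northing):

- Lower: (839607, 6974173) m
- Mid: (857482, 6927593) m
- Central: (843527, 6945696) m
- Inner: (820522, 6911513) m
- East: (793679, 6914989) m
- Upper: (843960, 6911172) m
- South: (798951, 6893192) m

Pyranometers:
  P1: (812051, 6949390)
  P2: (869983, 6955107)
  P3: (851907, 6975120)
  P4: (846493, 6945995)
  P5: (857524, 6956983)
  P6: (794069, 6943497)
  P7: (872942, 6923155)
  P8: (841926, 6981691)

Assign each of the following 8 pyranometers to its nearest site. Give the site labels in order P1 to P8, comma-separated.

Central, Central, Lower, Central, Central, East, Mid, Lower

P1 → Central (d²=1004384212.00)
P2 → Central (d²=788486857.00)
P3 → Lower (d²=152186809.00)
P4 → Central (d²=8886557.00)
P5 → Central (d²=323312378.00)
P6 → East (d²=812858164.00)
P7 → Mid (d²=258707444.00)
P8 → Lower (d²=61898085.00)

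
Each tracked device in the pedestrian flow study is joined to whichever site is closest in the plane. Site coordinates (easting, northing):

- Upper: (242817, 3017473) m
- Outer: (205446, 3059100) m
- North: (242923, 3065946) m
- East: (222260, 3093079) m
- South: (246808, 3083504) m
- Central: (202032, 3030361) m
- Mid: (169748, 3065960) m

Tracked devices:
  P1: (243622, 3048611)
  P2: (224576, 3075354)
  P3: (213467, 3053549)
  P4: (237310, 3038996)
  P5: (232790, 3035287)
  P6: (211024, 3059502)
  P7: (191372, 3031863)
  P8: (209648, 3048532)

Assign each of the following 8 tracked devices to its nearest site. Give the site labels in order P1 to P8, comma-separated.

P1 → North (d²=300990826.00)
P2 → East (d²=319539481.00)
P3 → Outer (d²=95150042.00)
P4 → Upper (d²=493566578.00)
P5 → Upper (d²=417879325.00)
P6 → Outer (d²=31275688.00)
P7 → Central (d²=115891604.00)
P8 → Outer (d²=129339428.00)

North, East, Outer, Upper, Upper, Outer, Central, Outer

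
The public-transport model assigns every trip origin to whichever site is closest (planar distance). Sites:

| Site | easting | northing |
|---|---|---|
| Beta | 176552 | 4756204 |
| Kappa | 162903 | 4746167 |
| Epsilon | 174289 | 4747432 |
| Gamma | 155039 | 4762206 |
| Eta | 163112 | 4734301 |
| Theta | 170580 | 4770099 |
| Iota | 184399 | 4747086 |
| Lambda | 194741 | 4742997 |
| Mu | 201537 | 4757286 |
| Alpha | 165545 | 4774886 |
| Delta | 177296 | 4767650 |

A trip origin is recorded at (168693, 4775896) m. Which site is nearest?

Squared distances to each site:
Beta: 449538745.000; Kappa: 917337541.000; Epsilon: 841514512.000; Gamma: 373847816.000; Eta: 1761291586.000; Theta: 37165978.000; Iota: 1076694536.000; Lambda: 1760842505.000; Mu: 1425060436.000; Alpha: 10930004.000; Delta: 142008125.000.
Minimum at Alpha.

Alpha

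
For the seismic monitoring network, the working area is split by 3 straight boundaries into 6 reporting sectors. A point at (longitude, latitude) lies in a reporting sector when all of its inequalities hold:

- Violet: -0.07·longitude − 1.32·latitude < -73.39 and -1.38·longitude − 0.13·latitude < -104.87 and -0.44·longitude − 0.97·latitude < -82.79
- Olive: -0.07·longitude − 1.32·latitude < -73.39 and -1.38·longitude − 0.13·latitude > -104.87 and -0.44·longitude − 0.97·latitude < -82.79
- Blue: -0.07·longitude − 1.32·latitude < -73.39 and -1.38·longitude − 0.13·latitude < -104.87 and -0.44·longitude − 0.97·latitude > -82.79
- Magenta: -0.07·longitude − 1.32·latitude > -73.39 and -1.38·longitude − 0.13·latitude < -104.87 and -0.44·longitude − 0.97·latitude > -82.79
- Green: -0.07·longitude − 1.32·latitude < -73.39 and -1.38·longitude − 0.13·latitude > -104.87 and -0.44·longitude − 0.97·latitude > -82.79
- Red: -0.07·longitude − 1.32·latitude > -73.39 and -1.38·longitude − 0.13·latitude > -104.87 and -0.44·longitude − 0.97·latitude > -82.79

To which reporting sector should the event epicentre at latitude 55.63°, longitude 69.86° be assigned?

-0.07·69.86 − 1.32·55.63 = -78.322, which is < -73.39
-1.38·69.86 − 0.13·55.63 = -103.639, which is > -104.87
-0.44·69.86 − 0.97·55.63 = -84.700, which is < -82.79
This sign pattern matches Olive.

Olive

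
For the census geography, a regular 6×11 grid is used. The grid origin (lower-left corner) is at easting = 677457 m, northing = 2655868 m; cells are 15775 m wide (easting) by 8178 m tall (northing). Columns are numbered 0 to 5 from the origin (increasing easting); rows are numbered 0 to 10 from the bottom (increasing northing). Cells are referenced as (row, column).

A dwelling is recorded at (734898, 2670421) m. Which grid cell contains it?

(1, 3)

Column index: ⌊(734898 − 677457) / 15775⌋ = ⌊3.641⌋ = 3
Row offset from origin: ⌊(2670421 − 2655868) / 8178⌋ = ⌊1.780⌋ = 1 → row 1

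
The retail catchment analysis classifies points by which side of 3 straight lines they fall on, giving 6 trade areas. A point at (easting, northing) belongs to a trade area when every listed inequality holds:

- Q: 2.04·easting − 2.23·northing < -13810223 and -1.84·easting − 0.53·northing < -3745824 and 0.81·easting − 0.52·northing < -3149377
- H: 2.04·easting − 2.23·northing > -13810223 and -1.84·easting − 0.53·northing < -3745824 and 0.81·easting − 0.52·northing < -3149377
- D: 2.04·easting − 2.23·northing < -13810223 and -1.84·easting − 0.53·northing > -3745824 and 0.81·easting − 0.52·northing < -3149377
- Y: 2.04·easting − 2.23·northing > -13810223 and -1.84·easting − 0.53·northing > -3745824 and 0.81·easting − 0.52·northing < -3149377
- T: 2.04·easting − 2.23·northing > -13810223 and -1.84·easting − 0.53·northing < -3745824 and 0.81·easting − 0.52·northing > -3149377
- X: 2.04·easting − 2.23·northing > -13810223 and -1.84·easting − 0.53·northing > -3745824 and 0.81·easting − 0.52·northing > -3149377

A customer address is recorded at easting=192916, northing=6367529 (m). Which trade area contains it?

Y

2.04·192916 − 2.23·6367529 = -13806041.030, which is > -13810223
-1.84·192916 − 0.53·6367529 = -3729755.810, which is > -3745824
0.81·192916 − 0.52·6367529 = -3154853.120, which is < -3149377
This sign pattern matches Y.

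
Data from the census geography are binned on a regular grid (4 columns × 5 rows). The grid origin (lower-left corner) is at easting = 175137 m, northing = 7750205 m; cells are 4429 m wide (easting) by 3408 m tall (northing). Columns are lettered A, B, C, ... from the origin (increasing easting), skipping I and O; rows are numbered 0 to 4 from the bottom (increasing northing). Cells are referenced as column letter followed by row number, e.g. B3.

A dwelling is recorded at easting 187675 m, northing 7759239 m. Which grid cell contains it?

Column index: ⌊(187675 − 175137) / 4429⌋ = ⌊2.831⌋ = 2 → column C
Row offset from origin: ⌊(7759239 − 7750205) / 3408⌋ = ⌊2.651⌋ = 2 → row 2

C2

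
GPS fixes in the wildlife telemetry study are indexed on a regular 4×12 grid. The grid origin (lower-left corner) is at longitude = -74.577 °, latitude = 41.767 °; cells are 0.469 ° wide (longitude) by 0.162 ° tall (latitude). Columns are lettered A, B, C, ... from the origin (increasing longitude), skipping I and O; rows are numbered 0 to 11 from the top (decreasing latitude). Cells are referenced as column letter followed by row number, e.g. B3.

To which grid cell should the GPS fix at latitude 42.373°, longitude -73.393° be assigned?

Column index: ⌊(-73.393 − -74.577) / 0.469⌋ = ⌊2.525⌋ = 2 → column C
Row offset from origin: ⌊(42.373 − 41.767) / 0.162⌋ = ⌊3.741⌋ = 3 → row 8 (counted from top)

C8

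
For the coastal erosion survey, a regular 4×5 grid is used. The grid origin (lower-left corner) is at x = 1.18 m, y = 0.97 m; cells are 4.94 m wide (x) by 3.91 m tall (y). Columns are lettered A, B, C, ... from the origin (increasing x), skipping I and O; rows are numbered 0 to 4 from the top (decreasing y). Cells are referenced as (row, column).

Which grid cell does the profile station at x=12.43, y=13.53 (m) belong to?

(1, C)

Column index: ⌊(12.43 − 1.18) / 4.94⌋ = ⌊2.277⌋ = 2 → column C
Row offset from origin: ⌊(13.53 − 0.97) / 3.91⌋ = ⌊3.212⌋ = 3 → row 1 (counted from top)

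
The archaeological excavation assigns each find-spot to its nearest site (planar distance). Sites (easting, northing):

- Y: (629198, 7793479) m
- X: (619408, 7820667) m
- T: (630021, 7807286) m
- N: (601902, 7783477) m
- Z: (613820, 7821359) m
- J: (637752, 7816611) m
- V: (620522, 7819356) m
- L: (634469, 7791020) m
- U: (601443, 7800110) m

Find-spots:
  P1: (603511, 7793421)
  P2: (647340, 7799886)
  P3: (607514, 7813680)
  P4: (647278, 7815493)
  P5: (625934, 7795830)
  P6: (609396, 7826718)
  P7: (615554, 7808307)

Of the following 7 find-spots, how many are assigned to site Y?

1

P1 → U
P2 → L
P3 → Z
P4 → J
P5 → Y
P6 → Z
P7 → V
1 of the 7 goes to Y.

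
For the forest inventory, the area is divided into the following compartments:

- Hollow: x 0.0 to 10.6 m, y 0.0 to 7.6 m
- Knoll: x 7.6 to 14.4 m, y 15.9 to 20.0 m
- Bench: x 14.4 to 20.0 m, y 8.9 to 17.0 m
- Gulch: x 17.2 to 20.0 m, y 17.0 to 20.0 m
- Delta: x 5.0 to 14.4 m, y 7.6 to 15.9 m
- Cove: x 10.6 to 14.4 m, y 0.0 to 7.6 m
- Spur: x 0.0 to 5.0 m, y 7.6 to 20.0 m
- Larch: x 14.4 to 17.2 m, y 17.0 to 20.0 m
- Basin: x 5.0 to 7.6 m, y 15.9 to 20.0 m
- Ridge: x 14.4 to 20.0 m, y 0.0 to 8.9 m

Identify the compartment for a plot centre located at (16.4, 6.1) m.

Ridge

The point has x = 16.4 and y = 6.1.
Only Ridge satisfies 14.4 ≤ x ≤ 20.0 and 0.0 ≤ y ≤ 8.9.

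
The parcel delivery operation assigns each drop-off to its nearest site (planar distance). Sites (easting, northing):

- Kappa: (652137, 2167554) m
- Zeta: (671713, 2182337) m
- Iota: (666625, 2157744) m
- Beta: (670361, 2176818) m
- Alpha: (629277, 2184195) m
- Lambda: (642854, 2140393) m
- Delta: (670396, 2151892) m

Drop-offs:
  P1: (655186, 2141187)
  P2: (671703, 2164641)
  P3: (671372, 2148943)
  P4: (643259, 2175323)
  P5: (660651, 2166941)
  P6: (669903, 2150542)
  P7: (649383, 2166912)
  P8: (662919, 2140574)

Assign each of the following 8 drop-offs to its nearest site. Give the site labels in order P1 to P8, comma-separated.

P1 → Lambda (d²=152708660.00)
P2 → Iota (d²=73354693.00)
P3 → Delta (d²=9649177.00)
P4 → Kappa (d²=139176245.00)
P5 → Kappa (d²=72863965.00)
P6 → Delta (d²=2065549.00)
P7 → Kappa (d²=7996680.00)
P8 → Delta (d²=184002653.00)

Lambda, Iota, Delta, Kappa, Kappa, Delta, Kappa, Delta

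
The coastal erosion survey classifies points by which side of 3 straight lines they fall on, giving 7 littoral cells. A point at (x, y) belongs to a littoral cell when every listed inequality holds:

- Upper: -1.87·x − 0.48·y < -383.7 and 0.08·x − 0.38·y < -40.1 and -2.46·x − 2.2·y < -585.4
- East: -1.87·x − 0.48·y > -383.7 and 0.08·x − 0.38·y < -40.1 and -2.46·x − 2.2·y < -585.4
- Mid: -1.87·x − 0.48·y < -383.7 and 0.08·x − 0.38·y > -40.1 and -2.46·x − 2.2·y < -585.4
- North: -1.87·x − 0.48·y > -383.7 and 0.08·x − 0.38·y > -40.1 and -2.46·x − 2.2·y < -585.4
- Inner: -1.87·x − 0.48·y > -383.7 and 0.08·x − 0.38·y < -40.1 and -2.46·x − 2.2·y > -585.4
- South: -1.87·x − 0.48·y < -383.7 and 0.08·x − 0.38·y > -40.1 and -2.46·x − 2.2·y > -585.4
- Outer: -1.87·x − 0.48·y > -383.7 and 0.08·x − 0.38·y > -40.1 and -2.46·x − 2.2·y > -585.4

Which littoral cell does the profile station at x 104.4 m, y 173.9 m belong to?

East

-1.87·104.4 − 0.48·173.9 = -278.700, which is > -383.7
0.08·104.4 − 0.38·173.9 = -57.730, which is < -40.1
-2.46·104.4 − 2.2·173.9 = -639.404, which is < -585.4
This sign pattern matches East.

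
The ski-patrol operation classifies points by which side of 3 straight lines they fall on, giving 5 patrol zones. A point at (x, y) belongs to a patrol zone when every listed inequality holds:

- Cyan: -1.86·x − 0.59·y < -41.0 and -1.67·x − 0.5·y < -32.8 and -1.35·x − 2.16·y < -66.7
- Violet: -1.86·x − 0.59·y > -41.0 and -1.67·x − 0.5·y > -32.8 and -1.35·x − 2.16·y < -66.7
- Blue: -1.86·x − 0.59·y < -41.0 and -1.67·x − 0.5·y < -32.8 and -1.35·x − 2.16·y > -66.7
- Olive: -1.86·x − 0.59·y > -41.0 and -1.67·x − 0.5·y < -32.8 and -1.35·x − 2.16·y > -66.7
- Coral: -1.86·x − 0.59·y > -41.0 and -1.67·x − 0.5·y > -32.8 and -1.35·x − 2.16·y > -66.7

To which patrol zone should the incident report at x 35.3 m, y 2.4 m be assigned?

Blue

-1.86·35.3 − 0.59·2.4 = -67.074, which is < -41.0
-1.67·35.3 − 0.5·2.4 = -60.151, which is < -32.8
-1.35·35.3 − 2.16·2.4 = -52.839, which is > -66.7
This sign pattern matches Blue.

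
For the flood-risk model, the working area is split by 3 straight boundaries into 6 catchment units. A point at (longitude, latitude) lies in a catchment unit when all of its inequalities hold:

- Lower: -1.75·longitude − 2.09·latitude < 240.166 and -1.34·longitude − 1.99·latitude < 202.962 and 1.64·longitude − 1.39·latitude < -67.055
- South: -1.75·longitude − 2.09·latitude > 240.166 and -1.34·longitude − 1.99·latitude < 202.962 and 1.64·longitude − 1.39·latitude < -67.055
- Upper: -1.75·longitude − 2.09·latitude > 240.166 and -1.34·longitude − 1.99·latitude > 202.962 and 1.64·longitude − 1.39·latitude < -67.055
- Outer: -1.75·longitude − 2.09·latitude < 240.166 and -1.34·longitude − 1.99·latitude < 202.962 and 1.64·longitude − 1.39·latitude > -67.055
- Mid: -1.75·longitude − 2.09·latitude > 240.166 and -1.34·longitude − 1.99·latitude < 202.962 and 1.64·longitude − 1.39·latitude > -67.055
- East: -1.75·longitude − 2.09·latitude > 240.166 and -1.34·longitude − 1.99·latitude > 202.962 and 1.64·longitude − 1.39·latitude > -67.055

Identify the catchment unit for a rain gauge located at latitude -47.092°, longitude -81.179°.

South

-1.75·-81.179 − 2.09·-47.092 = 240.486, which is > 240.166
-1.34·-81.179 − 1.99·-47.092 = 202.493, which is < 202.962
1.64·-81.179 − 1.39·-47.092 = -67.676, which is < -67.055
This sign pattern matches South.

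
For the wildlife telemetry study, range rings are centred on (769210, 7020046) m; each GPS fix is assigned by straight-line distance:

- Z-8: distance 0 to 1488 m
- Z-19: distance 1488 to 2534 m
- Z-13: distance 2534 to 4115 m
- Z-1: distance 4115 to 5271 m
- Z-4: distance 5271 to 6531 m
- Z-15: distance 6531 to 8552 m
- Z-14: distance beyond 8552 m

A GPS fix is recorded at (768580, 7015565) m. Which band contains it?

Distance = √((768580−769210)² + (7015565−7020046)²) = √(396900.000 + 20079361.000) = 4525.070 m.
4115 ≤ 4525.070 < 5271 → Z-1.

Z-1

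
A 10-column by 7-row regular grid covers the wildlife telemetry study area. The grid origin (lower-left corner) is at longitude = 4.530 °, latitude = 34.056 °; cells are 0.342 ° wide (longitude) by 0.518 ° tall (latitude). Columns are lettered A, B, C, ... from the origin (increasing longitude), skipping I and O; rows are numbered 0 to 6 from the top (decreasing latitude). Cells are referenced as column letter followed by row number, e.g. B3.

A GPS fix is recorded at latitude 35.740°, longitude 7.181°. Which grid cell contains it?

Column index: ⌊(7.181 − 4.530) / 0.342⌋ = ⌊7.751⌋ = 7 → column H
Row offset from origin: ⌊(35.740 − 34.056) / 0.518⌋ = ⌊3.251⌋ = 3 → row 3 (counted from top)

H3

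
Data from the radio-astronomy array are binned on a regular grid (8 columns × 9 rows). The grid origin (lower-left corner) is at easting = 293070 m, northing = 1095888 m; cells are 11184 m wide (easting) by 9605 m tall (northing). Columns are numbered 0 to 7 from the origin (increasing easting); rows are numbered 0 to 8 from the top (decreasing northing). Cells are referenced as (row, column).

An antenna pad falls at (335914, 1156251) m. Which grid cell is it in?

Column index: ⌊(335914 − 293070) / 11184⌋ = ⌊3.831⌋ = 3
Row offset from origin: ⌊(1156251 − 1095888) / 9605⌋ = ⌊6.285⌋ = 6 → row 2 (counted from top)

(2, 3)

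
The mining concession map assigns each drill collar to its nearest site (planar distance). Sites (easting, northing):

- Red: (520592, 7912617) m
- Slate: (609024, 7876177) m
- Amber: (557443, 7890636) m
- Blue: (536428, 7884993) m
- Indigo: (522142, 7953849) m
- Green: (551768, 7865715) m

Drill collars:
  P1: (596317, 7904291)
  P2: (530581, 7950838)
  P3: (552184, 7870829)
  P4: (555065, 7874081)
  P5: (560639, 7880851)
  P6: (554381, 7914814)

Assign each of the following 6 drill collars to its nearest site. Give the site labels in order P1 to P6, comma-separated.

P1 → Slate (d²=951864845.00)
P2 → Indigo (d²=80282842.00)
P3 → Green (d²=26326052.00)
P4 → Green (d²=80860165.00)
P5 → Amber (d²=105960641.00)
P6 → Amber (d²=593951528.00)

Slate, Indigo, Green, Green, Amber, Amber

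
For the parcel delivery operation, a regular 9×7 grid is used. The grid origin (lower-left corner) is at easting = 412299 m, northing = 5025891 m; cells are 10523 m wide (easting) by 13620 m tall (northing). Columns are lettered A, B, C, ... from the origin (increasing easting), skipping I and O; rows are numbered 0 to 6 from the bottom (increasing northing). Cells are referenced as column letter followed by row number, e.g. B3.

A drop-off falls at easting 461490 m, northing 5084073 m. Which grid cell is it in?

E4

Column index: ⌊(461490 − 412299) / 10523⌋ = ⌊4.675⌋ = 4 → column E
Row offset from origin: ⌊(5084073 − 5025891) / 13620⌋ = ⌊4.272⌋ = 4 → row 4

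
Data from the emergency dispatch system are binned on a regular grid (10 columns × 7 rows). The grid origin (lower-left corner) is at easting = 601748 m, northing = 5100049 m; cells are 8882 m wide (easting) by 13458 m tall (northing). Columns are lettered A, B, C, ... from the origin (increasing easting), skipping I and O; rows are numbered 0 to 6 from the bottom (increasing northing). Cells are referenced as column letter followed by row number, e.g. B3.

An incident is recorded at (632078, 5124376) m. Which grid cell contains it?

D1

Column index: ⌊(632078 − 601748) / 8882⌋ = ⌊3.415⌋ = 3 → column D
Row offset from origin: ⌊(5124376 − 5100049) / 13458⌋ = ⌊1.808⌋ = 1 → row 1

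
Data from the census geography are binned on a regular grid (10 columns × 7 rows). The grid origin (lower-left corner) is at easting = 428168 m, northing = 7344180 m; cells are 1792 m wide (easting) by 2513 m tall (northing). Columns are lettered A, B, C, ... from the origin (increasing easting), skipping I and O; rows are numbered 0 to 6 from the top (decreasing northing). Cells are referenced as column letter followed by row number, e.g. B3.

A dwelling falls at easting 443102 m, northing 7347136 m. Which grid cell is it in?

Column index: ⌊(443102 − 428168) / 1792⌋ = ⌊8.334⌋ = 8 → column J
Row offset from origin: ⌊(7347136 − 7344180) / 2513⌋ = ⌊1.176⌋ = 1 → row 5 (counted from top)

J5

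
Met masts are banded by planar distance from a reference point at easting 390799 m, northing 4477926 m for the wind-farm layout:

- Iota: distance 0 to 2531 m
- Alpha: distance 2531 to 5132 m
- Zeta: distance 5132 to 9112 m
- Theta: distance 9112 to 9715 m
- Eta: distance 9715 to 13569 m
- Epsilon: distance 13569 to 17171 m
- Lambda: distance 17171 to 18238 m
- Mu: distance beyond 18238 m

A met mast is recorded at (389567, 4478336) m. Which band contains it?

Distance = √((389567−390799)² + (4478336−4477926)²) = √(1517824.000 + 168100.000) = 1298.431 m.
0 ≤ 1298.431 < 2531 → Iota.

Iota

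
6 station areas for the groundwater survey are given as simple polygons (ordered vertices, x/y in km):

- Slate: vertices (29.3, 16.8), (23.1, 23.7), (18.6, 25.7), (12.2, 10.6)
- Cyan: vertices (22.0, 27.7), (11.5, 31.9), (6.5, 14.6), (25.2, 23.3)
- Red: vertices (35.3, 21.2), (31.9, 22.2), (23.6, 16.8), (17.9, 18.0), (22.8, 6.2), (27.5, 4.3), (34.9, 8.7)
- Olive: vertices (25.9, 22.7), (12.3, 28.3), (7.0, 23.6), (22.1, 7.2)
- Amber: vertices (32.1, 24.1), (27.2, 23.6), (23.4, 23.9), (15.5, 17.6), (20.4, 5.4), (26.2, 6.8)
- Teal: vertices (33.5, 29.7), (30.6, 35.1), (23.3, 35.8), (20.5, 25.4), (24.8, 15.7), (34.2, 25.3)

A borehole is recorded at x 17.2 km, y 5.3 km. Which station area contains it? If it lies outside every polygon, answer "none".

Cast a ray rightward from (17.2, 5.3). For each polygon, the edges (by vertex number in listed order) whose endpoints lie on opposite sides of y = 5.3, where each meets that height, and whether that is right or left of the point:
Slate: no edge straddles that height → 0 crossings.
Cyan: no edge straddles that height → 0 crossings.
Red: 5–6 at x≈25.03 (right), 6–7 at x≈29.18 (right) → 2 crossings.
Olive: no edge straddles that height → 0 crossings.
Amber: no edge straddles that height → 0 crossings.
Teal: no edge straddles that height → 0 crossings.
All counts are even, so the point lies outside every listed polygon.

none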